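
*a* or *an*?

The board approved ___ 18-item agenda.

The indefinite article is chosen by the initial *sound* of the following word, not its spelling.
The number *18* is spoken "eighteen", beginning with /ˌeɪˈtiːn/ — a vowel sound.
So the article is *an*: The board approved an 18-item agenda.

an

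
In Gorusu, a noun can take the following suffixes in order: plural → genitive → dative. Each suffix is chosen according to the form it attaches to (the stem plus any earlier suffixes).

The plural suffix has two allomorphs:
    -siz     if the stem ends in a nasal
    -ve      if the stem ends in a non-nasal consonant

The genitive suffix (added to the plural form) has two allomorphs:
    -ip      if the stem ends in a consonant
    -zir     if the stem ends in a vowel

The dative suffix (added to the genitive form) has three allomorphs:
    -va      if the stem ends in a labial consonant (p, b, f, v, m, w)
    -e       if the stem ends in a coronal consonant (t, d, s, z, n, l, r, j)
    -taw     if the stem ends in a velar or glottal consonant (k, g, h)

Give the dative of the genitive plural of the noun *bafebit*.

bafebitvezire

Since the final consonant of *bafebit* is /t/ (non-nasal), it takes -ve, giving *bafebitve*.
Since the final sound of the plural form *bafebitve* is /e/ (a vowel), it takes -zir, giving *bafebitvezir*.
The genitive form *bafebitvezir* — final consonant /r/ (coronal) → -e → *bafebitvezire*.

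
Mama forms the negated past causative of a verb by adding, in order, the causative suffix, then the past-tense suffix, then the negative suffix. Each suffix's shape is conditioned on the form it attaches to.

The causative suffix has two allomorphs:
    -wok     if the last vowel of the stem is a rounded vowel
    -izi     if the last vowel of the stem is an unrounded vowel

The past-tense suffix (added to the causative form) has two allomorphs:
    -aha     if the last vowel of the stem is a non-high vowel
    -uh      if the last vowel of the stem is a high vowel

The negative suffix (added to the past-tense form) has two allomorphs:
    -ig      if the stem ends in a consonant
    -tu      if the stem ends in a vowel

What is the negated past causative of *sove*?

*sove* — last vowel /e/ (an unrounded vowel) → -izi → *soveizi*.
Since the last vowel of the causative form *soveizi* is /i/ (a high vowel), it takes -uh, giving *soveiziuh*.
Since the final sound of the past-tense form *soveiziuh* is /h/ (a consonant), it takes -ig, giving *soveiziuhig*.

soveiziuhig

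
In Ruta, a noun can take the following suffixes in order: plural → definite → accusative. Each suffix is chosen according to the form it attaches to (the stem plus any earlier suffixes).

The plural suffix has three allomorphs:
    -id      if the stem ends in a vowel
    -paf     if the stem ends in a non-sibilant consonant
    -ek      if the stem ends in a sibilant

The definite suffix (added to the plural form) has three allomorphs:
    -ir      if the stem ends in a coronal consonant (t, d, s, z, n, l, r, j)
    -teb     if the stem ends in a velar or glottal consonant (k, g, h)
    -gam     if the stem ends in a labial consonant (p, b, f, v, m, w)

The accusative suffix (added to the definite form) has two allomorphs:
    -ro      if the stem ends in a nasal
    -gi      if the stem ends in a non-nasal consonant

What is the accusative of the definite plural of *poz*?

*poz*: final sound = /z/, a sibilant → -ek → *pozek*.
The plural form *pozek*: final consonant = /k/, velar/glottal → -teb → *pozekteb*.
The final consonant of the definite form *pozekteb* is /b/, which is non-nasal, so the accusative suffix is -gi, giving *pozektebgi*.

pozektebgi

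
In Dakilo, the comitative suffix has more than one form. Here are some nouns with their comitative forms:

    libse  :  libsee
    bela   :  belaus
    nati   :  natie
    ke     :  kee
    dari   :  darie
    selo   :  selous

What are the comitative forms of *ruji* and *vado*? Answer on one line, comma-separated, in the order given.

rujie, vadous

The pattern is front/back vowel harmony: -e when the last vowel of the stem is a front vowel (*libse*, *nati*, *ke*, *dari*); -us when the last vowel of the stem is a back vowel (*bela*, *selo*).
The last vowel of *ruji* is /i/, which is a front vowel, so the suffix is -e, giving *rujie*.
Since the last vowel of *vado* is /o/ (a back vowel), it takes -us, giving *vadous*.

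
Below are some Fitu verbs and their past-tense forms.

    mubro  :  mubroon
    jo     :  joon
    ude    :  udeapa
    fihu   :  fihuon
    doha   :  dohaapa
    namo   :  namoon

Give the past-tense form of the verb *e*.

The alternation tracks the last vowel of the stem — -on when the last vowel of the stem is a rounded vowel (*mubro*, *jo*, *fihu*, *namo*); -apa when the last vowel of the stem is an unrounded vowel (*ude*, *doha*).
*e* — last vowel /e/ (an unrounded vowel) → -apa → *eapa*.

eapa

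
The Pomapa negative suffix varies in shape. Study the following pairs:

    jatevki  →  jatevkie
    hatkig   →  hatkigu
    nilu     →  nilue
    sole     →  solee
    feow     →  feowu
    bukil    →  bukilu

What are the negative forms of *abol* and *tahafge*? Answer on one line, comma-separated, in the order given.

Looking at the final sound of each stem: -u when the stem ends in a consonant (*hatkig*, *feow*, *bukil*); -e when the stem ends in a vowel (*jatevki*, *nilu*, *sole*).
Since the final sound of *abol* is /l/ (a consonant), it takes -u, giving *abolu*.
The final sound of *tahafge* is /e/, which is a vowel, so the suffix is -e, giving *tahafgee*.

abolu, tahafgee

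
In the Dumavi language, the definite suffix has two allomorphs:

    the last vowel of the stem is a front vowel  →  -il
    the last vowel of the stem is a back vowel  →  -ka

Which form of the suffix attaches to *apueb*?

*apueb* — last vowel /e/ (a front vowel) → -il.

-il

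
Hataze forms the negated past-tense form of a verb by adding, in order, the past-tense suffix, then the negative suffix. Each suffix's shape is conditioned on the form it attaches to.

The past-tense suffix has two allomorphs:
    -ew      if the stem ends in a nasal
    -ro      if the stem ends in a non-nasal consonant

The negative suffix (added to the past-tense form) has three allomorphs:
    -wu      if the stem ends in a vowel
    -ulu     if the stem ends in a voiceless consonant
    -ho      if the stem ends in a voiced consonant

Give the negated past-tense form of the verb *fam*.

famewho

Since the final consonant of *fam* is /m/ (a nasal), it takes -ew, giving *famew*.
The past-tense form *famew*: final sound = /w/, a voiced consonant → -ho → *famewho*.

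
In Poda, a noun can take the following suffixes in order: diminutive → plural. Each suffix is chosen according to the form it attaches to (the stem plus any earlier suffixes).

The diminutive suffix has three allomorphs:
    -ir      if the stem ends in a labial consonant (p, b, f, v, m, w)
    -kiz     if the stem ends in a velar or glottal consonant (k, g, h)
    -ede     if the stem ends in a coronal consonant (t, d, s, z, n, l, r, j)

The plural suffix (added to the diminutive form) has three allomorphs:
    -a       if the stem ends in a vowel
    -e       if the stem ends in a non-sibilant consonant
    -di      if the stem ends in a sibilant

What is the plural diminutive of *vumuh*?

Since the final consonant of *vumuh* is /h/ (velar/glottal), it takes -kiz, giving *vumuhkiz*.
The final sound of the diminutive form *vumuhkiz* is /z/, which is a sibilant, so the plural suffix is -di, giving *vumuhkizdi*.

vumuhkizdi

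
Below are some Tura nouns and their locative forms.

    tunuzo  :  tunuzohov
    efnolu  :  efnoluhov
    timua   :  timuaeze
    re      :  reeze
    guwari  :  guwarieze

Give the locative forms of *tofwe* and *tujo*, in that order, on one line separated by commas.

The suffix is conditioned by the last vowel: -hov when the last vowel of the stem is a rounded vowel (*tunuzo*, *efnolu*); -eze when the last vowel of the stem is an unrounded vowel (*timua*, *re*, *guwari*).
*tofwe* — last vowel /e/ (an unrounded vowel) → -eze → *tofweeze*.
The last vowel of *tujo* is /o/, which is a rounded vowel, so the suffix is -hov, giving *tujohov*.

tofweeze, tujohov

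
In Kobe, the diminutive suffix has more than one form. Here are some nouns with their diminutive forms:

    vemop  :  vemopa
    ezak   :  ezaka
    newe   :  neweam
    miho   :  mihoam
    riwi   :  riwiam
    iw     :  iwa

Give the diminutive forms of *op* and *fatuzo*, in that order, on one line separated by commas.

opa, fatuzoam

The suffix is conditioned by the final sound: -a when the stem ends in a consonant (*vemop*, *ezak*, *iw*); -am when the stem ends in a vowel (*newe*, *miho*, *riwi*).
*op*: final sound = /p/, a consonant → -a → *opa*.
*fatuzo* — final sound /o/ (a vowel) → -am → *fatuzoam*.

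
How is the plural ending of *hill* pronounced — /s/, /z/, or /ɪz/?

The stem *hill* ends in a voiced non-sibilant sound.
The plural suffix surfaces as /ɪz/ after sibilants, /s/ after other voiceless consonants, and /z/ after other voiced sounds.
So the plural -s on *hill* is pronounced /z/.

/z/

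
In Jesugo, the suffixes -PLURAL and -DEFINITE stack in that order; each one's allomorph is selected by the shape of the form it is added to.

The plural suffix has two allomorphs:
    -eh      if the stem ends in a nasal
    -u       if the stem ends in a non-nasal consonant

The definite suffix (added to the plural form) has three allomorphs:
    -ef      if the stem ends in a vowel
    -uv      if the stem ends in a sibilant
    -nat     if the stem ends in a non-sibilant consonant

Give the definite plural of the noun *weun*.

The final consonant of *weun* is /n/, which is a nasal, so the plural suffix is -eh, giving *weuneh*.
Since the final sound of the plural form *weuneh* is /h/ (a non-sibilant consonant), it takes -nat, giving *weunehnat*.

weunehnat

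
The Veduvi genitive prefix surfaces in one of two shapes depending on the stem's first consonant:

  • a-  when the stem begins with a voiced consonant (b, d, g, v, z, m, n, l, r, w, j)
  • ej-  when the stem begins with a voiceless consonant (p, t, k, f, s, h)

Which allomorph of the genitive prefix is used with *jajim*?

*jajim* — first consonant /j/ (voiced) → a-.

a-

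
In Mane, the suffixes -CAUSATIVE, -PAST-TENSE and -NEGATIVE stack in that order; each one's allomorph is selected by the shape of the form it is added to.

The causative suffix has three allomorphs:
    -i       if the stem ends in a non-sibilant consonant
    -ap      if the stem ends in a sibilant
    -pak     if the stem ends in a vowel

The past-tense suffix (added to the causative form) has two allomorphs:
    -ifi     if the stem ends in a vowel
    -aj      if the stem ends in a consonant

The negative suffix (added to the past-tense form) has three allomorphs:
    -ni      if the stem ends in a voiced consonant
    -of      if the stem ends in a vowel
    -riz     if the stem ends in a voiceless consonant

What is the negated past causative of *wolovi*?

wolovipakajni

The final sound of *wolovi* is /i/, which is a vowel, so the causative suffix is -pak, giving *wolovipak*.
The causative form *wolovipak*: final sound = /k/, a consonant → -aj → *wolovipakaj*.
The past-tense form *wolovipakaj* — final sound /j/ (a voiced consonant) → -ni → *wolovipakajni*.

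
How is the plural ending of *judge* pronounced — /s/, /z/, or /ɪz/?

The stem *judge* ends in a sibilant (/s, z, ʃ, ʒ, tʃ, dʒ/).
The plural suffix surfaces as /ɪz/ after sibilants, /s/ after other voiceless consonants, and /z/ after other voiced sounds.
So the plural -s on *judge* is pronounced /ɪz/.

/ɪz/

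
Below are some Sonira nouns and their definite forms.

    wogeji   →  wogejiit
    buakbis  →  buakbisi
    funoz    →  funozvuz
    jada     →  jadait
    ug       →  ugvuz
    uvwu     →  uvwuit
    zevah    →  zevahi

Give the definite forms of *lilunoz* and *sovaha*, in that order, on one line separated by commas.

lilunozvuz, sovahait

The alternation tracks the final sound of the stem — -i when the stem ends in a voiceless consonant (*buakbis*, *zevah*); -vuz when the stem ends in a voiced consonant (*funoz*, *ug*); -it when the stem ends in a vowel (*wogeji*, *jada*, *uvwu*).
Since the final sound of *lilunoz* is /z/ (a voiced consonant), it takes -vuz, giving *lilunozvuz*.
The final sound of *sovaha* is /a/, which is a vowel, so the suffix is -it, giving *sovahait*.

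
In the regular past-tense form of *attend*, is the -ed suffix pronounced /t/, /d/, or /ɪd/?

The stem *attend* ends in /t/ or /d/.
The -ed suffix is realized as /ɪd/ after /t, d/; as /t/ after other voiceless consonants; and as /d/ after other voiced sounds.
So -ed on *attend* is pronounced /ɪd/.

/ɪd/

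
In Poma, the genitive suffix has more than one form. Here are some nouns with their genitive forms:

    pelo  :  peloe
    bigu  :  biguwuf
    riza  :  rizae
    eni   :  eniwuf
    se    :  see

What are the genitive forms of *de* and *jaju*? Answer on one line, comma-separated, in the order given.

dee, jajuwuf

The suffix is conditioned by the last vowel: -wuf when the last vowel of the stem is a high vowel (*bigu*, *eni*); -e when the last vowel of the stem is a non-high vowel (*pelo*, *riza*, *se*).
*de* — last vowel /e/ (a non-high vowel) → -e → *dee*.
The last vowel of *jaju* is /u/, which is a high vowel, so the suffix is -wuf, giving *jajuwuf*.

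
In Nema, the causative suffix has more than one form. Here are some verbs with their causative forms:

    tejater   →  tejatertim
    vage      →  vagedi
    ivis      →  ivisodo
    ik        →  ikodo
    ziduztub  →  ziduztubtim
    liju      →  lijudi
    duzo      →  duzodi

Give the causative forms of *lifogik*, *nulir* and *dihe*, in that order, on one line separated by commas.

The suffix is conditioned by the final sound: -odo when the stem ends in a voiceless consonant (*ivis*, *ik*); -tim when the stem ends in a voiced consonant (*tejater*, *ziduztub*); -di when the stem ends in a vowel (*vage*, *liju*, *duzo*).
The final sound of *lifogik* is /k/, which is a voiceless consonant, so the suffix is -odo, giving *lifogikodo*.
*nulir* — final sound /r/ (a voiced consonant) → -tim → *nulirtim*.
*dihe*: final sound = /e/, a vowel → -di → *dihedi*.

lifogikodo, nulirtim, dihedi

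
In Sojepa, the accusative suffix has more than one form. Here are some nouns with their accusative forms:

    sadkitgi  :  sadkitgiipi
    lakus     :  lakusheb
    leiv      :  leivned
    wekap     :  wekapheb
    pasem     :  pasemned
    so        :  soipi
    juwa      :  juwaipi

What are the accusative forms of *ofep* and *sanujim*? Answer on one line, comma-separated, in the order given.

Looking at the final sound of each stem: -heb when the stem ends in a voiceless consonant (*lakus*, *wekap*); -ned when the stem ends in a voiced consonant (*leiv*, *pasem*); -ipi when the stem ends in a vowel (*sadkitgi*, *so*, *juwa*).
*ofep* — final sound /p/ (a voiceless consonant) → -heb → *ofepheb*.
*sanujim*: final sound = /m/, a voiced consonant → -ned → *sanujimned*.

ofepheb, sanujimned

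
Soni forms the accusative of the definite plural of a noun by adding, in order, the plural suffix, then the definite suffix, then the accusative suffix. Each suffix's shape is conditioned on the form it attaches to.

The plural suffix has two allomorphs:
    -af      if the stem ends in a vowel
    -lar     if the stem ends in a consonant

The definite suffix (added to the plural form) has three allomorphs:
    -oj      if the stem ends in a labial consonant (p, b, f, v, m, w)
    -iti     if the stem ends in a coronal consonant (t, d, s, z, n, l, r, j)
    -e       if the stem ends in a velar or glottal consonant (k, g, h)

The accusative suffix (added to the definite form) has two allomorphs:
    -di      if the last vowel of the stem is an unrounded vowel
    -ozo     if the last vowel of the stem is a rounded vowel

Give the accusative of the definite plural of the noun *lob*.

loblaritidi

*lob*: final sound = /b/, a consonant → -lar → *loblar*.
The plural form *loblar*: final consonant = /r/, coronal → -iti → *loblariti*.
The definite form *loblariti* — last vowel /i/ (an unrounded vowel) → -di → *loblaritidi*.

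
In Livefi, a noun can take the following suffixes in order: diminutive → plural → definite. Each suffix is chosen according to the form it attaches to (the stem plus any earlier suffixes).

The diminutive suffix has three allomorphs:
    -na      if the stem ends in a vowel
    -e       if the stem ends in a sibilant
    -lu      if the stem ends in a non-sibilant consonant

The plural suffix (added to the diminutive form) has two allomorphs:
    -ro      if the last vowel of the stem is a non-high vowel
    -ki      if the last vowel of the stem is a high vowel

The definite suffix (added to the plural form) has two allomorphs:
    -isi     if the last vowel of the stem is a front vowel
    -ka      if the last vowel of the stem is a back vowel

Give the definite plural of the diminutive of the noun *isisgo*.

isisgonaroka

*isisgo*: final sound = /o/, a vowel → -na → *isisgona*.
The diminutive form *isisgona*: last vowel = /a/, a non-high vowel → -ro → *isisgonaro*.
The last vowel of the plural form *isisgonaro* is /o/, which is a back vowel, so the definite suffix is -ka, giving *isisgonaroka*.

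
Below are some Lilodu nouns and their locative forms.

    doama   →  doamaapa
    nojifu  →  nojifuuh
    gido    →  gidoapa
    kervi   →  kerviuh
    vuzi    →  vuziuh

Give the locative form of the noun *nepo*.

nepoapa

The suffix is conditioned by the last vowel: -uh when the last vowel of the stem is a high vowel (*nojifu*, *kervi*, *vuzi*); -apa when the last vowel of the stem is a non-high vowel (*doama*, *gido*).
*nepo*: last vowel = /o/, a non-high vowel → -apa → *nepoapa*.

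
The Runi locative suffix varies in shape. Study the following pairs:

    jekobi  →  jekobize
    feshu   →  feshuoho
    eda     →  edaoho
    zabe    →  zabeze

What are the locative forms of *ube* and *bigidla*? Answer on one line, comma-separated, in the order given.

ubeze, bigidlaoho

Looking at the last vowel of each stem: -ze when the last vowel of the stem is a front vowel (*jekobi*, *zabe*); -oho when the last vowel of the stem is a back vowel (*feshu*, *eda*).
The last vowel of *ube* is /e/, which is a front vowel, so the suffix is -ze, giving *ubeze*.
Since the last vowel of *bigidla* is /a/ (a back vowel), it takes -oho, giving *bigidlaoho*.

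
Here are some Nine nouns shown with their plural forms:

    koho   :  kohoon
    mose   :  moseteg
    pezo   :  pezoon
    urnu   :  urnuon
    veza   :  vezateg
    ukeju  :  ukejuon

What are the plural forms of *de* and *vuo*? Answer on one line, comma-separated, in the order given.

The pattern is rounding harmony: -on when the last vowel of the stem is a rounded vowel (*koho*, *pezo*, *urnu*, *ukeju*); -teg when the last vowel of the stem is an unrounded vowel (*mose*, *veza*).
*de* — last vowel /e/ (an unrounded vowel) → -teg → *deteg*.
*vuo* — last vowel /o/ (a rounded vowel) → -on → *vuoon*.

deteg, vuoon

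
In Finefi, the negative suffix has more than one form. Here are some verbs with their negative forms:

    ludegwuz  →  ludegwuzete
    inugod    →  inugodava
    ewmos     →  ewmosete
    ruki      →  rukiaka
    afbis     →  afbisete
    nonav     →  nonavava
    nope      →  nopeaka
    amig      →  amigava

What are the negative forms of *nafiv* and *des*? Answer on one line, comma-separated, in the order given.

The pattern is sibilance of the final sound: -ete when the stem ends in a sibilant (*ludegwuz*, *ewmos*, *afbis*); -ava when the stem ends in a non-sibilant consonant (*inugod*, *nonav*, *amig*); -aka when the stem ends in a vowel (*ruki*, *nope*).
*nafiv* — final sound /v/ (a non-sibilant consonant) → -ava → *nafivava*.
*des* — final sound /s/ (a sibilant) → -ete → *desete*.

nafivava, desete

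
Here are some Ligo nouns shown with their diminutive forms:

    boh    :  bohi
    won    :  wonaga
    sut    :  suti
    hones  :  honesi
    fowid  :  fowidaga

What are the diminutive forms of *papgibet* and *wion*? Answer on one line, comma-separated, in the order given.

papgibeti, wionaga

The pattern is voicing of the final consonant: -i when the stem ends in a voiceless consonant (*boh*, *sut*, *hones*); -aga when the stem ends in a voiced consonant (*won*, *fowid*).
Since the final consonant of *papgibet* is /t/ (voiceless), it takes -i, giving *papgibeti*.
*wion*: final consonant = /n/, voiced → -aga → *wionaga*.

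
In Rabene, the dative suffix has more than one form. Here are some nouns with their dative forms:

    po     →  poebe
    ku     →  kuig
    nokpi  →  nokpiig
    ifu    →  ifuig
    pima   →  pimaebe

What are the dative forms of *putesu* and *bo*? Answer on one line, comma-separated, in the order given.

putesuig, boebe

The pattern is height harmony: -ig when the last vowel of the stem is a high vowel (*ku*, *nokpi*, *ifu*); -ebe when the last vowel of the stem is a non-high vowel (*po*, *pima*).
*putesu*: last vowel = /u/, a high vowel → -ig → *putesuig*.
The last vowel of *bo* is /o/, which is a non-high vowel, so the suffix is -ebe, giving *boebe*.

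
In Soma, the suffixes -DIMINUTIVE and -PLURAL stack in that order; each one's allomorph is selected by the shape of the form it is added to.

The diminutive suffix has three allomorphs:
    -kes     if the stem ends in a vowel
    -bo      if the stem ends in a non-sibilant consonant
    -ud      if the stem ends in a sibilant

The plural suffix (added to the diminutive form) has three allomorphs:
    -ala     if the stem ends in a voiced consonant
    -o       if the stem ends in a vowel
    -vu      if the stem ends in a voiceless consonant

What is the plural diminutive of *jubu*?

Since the final sound of *jubu* is /u/ (a vowel), it takes -kes, giving *jubukes*.
The diminutive form *jubukes*: final sound = /s/, a voiceless consonant → -vu → *jubukesvu*.

jubukesvu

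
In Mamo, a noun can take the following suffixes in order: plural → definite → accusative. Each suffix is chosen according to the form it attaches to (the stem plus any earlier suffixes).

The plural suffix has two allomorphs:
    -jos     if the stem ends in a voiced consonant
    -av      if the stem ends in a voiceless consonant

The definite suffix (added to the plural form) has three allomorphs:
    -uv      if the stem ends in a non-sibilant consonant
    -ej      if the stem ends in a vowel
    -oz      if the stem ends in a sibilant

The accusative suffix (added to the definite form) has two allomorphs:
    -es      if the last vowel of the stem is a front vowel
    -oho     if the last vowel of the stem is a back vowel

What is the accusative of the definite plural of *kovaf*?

*kovaf*: final consonant = /f/, voiceless → -av → *kovafav*.
The final sound of the plural form *kovafav* is /v/, which is a non-sibilant consonant, so the definite suffix is -uv, giving *kovafavuv*.
The last vowel of the definite form *kovafavuv* is /u/, which is a back vowel, so the accusative suffix is -oho, giving *kovafavuvoho*.

kovafavuvoho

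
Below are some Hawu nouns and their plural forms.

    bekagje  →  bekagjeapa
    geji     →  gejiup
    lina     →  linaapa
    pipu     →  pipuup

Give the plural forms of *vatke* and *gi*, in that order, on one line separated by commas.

vatkeapa, giup

The pattern is height harmony: -up when the last vowel of the stem is a high vowel (*geji*, *pipu*); -apa when the last vowel of the stem is a non-high vowel (*bekagje*, *lina*).
*vatke* — last vowel /e/ (a non-high vowel) → -apa → *vatkeapa*.
Since the last vowel of *gi* is /i/ (a high vowel), it takes -up, giving *giup*.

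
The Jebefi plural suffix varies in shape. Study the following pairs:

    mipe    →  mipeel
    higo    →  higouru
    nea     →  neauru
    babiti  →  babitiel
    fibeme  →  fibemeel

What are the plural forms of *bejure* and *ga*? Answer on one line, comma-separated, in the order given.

Looking at the last vowel of each stem: -el when the last vowel of the stem is a front vowel (*mipe*, *babiti*, *fibeme*); -uru when the last vowel of the stem is a back vowel (*higo*, *nea*).
The last vowel of *bejure* is /e/, which is a front vowel, so the suffix is -el, giving *bejureel*.
*ga*: last vowel = /a/, a back vowel → -uru → *gauru*.

bejureel, gauru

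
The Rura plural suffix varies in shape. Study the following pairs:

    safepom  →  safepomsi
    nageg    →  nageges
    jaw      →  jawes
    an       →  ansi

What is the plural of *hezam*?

hezamsi

Looking at the final consonant of each stem: -si when the stem ends in a nasal (*safepom*, *an*); -es when the stem ends in a non-nasal consonant (*nageg*, *jaw*).
*hezam*: final consonant = /m/, a nasal → -si → *hezamsi*.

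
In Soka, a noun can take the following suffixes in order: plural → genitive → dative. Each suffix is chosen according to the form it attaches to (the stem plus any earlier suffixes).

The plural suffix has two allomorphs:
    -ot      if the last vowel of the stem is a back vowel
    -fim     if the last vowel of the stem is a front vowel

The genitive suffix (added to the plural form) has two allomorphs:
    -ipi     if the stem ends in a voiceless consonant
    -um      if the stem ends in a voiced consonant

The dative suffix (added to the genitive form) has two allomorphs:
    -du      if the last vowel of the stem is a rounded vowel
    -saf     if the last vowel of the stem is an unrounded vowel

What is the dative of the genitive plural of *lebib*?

lebibfimumdu

Since the last vowel of *lebib* is /i/ (a front vowel), it takes -fim, giving *lebibfim*.
Since the final consonant of the plural form *lebibfim* is /m/ (voiced), it takes -um, giving *lebibfimum*.
Since the last vowel of the genitive form *lebibfimum* is /u/ (a rounded vowel), it takes -du, giving *lebibfimumdu*.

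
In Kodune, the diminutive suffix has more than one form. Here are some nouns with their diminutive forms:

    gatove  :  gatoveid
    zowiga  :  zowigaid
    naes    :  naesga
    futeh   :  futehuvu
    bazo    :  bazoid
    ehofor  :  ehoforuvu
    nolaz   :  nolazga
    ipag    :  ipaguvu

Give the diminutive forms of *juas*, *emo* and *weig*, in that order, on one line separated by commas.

Looking at the final sound of each stem: -ga when the stem ends in a sibilant (*naes*, *nolaz*); -uvu when the stem ends in a non-sibilant consonant (*futeh*, *ehofor*, *ipag*); -id when the stem ends in a vowel (*gatove*, *zowiga*, *bazo*).
Since the final sound of *juas* is /s/ (a sibilant), it takes -ga, giving *juasga*.
*emo*: final sound = /o/, a vowel → -id → *emoid*.
Since the final sound of *weig* is /g/ (a non-sibilant consonant), it takes -uvu, giving *weiguvu*.

juasga, emoid, weiguvu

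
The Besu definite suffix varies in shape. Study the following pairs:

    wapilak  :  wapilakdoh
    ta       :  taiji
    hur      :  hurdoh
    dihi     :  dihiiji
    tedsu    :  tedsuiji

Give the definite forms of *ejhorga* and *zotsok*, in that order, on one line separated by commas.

The pattern is consonant vs. vowel: -doh when the stem ends in a consonant (*wapilak*, *hur*); -iji when the stem ends in a vowel (*ta*, *dihi*, *tedsu*).
*ejhorga*: final sound = /a/, a vowel → -iji → *ejhorgaiji*.
Since the final sound of *zotsok* is /k/ (a consonant), it takes -doh, giving *zotsokdoh*.

ejhorgaiji, zotsokdoh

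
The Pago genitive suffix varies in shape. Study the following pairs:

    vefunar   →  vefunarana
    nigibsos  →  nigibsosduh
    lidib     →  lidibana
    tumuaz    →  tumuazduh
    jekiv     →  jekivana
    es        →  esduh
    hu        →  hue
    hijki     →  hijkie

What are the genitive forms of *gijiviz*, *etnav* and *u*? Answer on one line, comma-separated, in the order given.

gijivizduh, etnavana, ue

The suffix is conditioned by the final sound: -duh when the stem ends in a sibilant (*nigibsos*, *tumuaz*, *es*); -ana when the stem ends in a non-sibilant consonant (*vefunar*, *lidib*, *jekiv*); -e when the stem ends in a vowel (*hu*, *hijki*).
*gijiviz* — final sound /z/ (a sibilant) → -duh → *gijivizduh*.
Since the final sound of *etnav* is /v/ (a non-sibilant consonant), it takes -ana, giving *etnavana*.
The final sound of *u* is /u/, which is a vowel, so the suffix is -e, giving *ue*.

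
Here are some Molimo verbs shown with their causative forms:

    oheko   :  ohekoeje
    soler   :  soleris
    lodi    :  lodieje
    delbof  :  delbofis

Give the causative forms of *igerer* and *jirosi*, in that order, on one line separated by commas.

igereris, jirosieje

The pattern is consonant vs. vowel: -is when the stem ends in a consonant (*soler*, *delbof*); -eje when the stem ends in a vowel (*oheko*, *lodi*).
The final sound of *igerer* is /r/, which is a consonant, so the suffix is -is, giving *igereris*.
*jirosi*: final sound = /i/, a vowel → -eje → *jirosieje*.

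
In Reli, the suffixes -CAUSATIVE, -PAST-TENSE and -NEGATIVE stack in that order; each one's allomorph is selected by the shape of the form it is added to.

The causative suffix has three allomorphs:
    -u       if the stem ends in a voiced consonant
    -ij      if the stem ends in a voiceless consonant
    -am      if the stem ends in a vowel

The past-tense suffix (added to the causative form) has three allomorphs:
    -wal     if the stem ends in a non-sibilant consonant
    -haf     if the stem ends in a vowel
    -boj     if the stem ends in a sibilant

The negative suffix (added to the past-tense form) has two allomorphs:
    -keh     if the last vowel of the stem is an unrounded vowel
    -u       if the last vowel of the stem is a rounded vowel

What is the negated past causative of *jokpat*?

*jokpat* — final sound /t/ (a voiceless consonant) → -ij → *jokpatij*.
The causative form *jokpatij* — final sound /j/ (a non-sibilant consonant) → -wal → *jokpatijwal*.
Since the last vowel of the past-tense form *jokpatijwal* is /a/ (an unrounded vowel), it takes -keh, giving *jokpatijwalkeh*.

jokpatijwalkeh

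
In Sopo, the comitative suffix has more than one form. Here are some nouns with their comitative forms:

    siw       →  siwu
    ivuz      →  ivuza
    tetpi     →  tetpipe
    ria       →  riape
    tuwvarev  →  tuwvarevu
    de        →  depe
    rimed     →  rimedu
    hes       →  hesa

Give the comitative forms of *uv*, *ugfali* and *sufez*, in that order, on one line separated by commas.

The pattern is sibilance of the final sound: -a when the stem ends in a sibilant (*ivuz*, *hes*); -u when the stem ends in a non-sibilant consonant (*siw*, *tuwvarev*, *rimed*); -pe when the stem ends in a vowel (*tetpi*, *ria*, *de*).
*uv* — final sound /v/ (a non-sibilant consonant) → -u → *uvu*.
The final sound of *ugfali* is /i/, which is a vowel, so the suffix is -pe, giving *ugfalipe*.
Since the final sound of *sufez* is /z/ (a sibilant), it takes -a, giving *sufeza*.

uvu, ugfalipe, sufeza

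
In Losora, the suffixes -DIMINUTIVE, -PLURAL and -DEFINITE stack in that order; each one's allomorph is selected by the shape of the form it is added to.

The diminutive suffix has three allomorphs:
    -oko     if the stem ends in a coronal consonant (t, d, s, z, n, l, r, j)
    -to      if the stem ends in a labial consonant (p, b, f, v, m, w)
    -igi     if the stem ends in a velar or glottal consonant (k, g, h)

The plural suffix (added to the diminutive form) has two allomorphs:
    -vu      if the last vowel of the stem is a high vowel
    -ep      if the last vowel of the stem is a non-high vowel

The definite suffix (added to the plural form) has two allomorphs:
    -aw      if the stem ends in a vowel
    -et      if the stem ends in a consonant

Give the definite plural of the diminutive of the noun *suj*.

sujokoepet

The final consonant of *suj* is /j/, which is coronal, so the diminutive suffix is -oko, giving *sujoko*.
Since the last vowel of the diminutive form *sujoko* is /o/ (a non-high vowel), it takes -ep, giving *sujokoep*.
Since the final sound of the plural form *sujokoep* is /p/ (a consonant), it takes -et, giving *sujokoepet*.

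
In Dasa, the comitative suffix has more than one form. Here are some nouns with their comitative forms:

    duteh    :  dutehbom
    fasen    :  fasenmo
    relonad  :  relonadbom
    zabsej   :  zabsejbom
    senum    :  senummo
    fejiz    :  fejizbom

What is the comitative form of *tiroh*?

tirohbom

Looking at the final consonant of each stem: -mo when the stem ends in a nasal (*fasen*, *senum*); -bom when the stem ends in a non-nasal consonant (*duteh*, *relonad*, *zabsej*, *fejiz*).
*tiroh*: final consonant = /h/, non-nasal → -bom → *tirohbom*.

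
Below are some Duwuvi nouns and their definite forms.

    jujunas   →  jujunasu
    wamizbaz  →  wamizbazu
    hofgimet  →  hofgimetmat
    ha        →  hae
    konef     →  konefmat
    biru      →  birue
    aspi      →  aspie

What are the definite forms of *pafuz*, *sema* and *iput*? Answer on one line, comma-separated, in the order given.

The alternation tracks the final sound of the stem — -u when the stem ends in a sibilant (*jujunas*, *wamizbaz*); -mat when the stem ends in a non-sibilant consonant (*hofgimet*, *konef*); -e when the stem ends in a vowel (*ha*, *biru*, *aspi*).
*pafuz*: final sound = /z/, a sibilant → -u → *pafuzu*.
*sema* — final sound /a/ (a vowel) → -e → *semae*.
*iput*: final sound = /t/, a non-sibilant consonant → -mat → *iputmat*.

pafuzu, semae, iputmat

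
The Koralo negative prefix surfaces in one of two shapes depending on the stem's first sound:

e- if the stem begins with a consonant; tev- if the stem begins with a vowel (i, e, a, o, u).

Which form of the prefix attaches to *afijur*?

The first sound of *afijur* is /a/, which is a vowel, so the prefix is tev-.

tev-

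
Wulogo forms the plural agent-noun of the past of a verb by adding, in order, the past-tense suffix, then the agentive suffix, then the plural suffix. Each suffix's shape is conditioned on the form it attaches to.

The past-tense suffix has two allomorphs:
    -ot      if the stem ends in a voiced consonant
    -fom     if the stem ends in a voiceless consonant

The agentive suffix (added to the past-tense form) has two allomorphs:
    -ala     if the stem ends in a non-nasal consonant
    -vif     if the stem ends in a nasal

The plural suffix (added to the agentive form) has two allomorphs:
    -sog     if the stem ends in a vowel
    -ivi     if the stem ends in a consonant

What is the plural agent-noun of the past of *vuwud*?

vuwudotalasog

Since the final consonant of *vuwud* is /d/ (voiced), it takes -ot, giving *vuwudot*.
Since the final consonant of the past-tense form *vuwudot* is /t/ (non-nasal), it takes -ala, giving *vuwudotala*.
Since the final sound of the agentive form *vuwudotala* is /a/ (a vowel), it takes -sog, giving *vuwudotalasog*.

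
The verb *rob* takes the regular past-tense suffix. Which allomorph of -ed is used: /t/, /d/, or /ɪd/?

The stem *rob* ends in a voiced sound other than /d/.
The -ed suffix is realized as /ɪd/ after /t, d/; as /t/ after other voiceless consonants; and as /d/ after other voiced sounds.
So -ed on *rob* is pronounced /d/.

/d/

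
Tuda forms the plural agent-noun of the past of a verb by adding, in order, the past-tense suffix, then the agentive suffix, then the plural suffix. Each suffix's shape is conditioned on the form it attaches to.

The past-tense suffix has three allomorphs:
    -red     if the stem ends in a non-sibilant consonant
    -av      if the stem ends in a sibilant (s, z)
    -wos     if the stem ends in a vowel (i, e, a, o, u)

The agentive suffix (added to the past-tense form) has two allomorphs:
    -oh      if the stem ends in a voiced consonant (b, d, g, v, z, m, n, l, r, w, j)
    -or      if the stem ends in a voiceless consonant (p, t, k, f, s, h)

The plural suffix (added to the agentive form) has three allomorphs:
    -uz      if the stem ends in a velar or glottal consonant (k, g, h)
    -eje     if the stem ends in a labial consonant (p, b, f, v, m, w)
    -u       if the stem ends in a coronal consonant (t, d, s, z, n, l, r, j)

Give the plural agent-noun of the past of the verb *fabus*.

Since the final sound of *fabus* is /s/ (a sibilant), it takes -av, giving *fabusav*.
Since the final consonant of the past-tense form *fabusav* is /v/ (voiced), it takes -oh, giving *fabusavoh*.
Since the final consonant of the agentive form *fabusavoh* is /h/ (velar/glottal), it takes -uz, giving *fabusavohuz*.

fabusavohuz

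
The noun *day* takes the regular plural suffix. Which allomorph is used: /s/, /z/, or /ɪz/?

The stem *day* ends in a voiced non-sibilant sound.
The plural suffix surfaces as /ɪz/ after sibilants, /s/ after other voiceless consonants, and /z/ after other voiced sounds.
So the plural -s on *day* is pronounced /z/.

/z/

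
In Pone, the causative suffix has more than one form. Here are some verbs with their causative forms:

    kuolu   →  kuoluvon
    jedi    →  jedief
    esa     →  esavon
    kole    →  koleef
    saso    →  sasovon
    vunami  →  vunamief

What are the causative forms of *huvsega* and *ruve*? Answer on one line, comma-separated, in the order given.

The suffix is conditioned by the last vowel: -ef when the last vowel of the stem is a front vowel (*jedi*, *kole*, *vunami*); -von when the last vowel of the stem is a back vowel (*kuolu*, *esa*, *saso*).
*huvsega*: last vowel = /a/, a back vowel → -von → *huvsegavon*.
The last vowel of *ruve* is /e/, which is a front vowel, so the suffix is -ef, giving *ruveef*.

huvsegavon, ruveef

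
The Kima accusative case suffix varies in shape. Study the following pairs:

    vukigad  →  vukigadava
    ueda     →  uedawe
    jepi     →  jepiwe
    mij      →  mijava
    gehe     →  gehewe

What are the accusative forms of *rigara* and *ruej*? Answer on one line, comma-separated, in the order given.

rigarawe, ruejava

The alternation tracks the final sound of the stem — -ava when the stem ends in a consonant (*vukigad*, *mij*); -we when the stem ends in a vowel (*ueda*, *jepi*, *gehe*).
*rigara*: final sound = /a/, a vowel → -we → *rigarawe*.
*ruej*: final sound = /j/, a consonant → -ava → *ruejava*.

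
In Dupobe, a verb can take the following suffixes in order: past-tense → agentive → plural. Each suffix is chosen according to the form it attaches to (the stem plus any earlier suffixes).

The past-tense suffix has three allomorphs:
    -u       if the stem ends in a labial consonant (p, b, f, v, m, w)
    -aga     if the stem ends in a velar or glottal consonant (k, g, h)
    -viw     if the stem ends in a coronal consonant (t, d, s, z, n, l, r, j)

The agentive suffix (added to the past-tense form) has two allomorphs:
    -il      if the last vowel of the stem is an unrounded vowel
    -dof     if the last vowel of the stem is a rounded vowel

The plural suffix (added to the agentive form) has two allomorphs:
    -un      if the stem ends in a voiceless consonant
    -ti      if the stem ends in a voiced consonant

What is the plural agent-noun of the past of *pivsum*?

*pivsum* — final consonant /m/ (labial) → -u → *pivsumu*.
Since the last vowel of the past-tense form *pivsumu* is /u/ (a rounded vowel), it takes -dof, giving *pivsumudof*.
Since the final consonant of the agentive form *pivsumudof* is /f/ (voiceless), it takes -un, giving *pivsumudofun*.

pivsumudofun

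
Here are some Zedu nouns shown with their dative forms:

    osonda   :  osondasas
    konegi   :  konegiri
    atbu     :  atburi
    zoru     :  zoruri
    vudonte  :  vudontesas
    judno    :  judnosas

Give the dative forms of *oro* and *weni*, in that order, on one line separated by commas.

orosas, weniri

The suffix is conditioned by the last vowel: -ri when the last vowel of the stem is a high vowel (*konegi*, *atbu*, *zoru*); -sas when the last vowel of the stem is a non-high vowel (*osonda*, *vudonte*, *judno*).
Since the last vowel of *oro* is /o/ (a non-high vowel), it takes -sas, giving *orosas*.
*weni* — last vowel /i/ (a high vowel) → -ri → *weniri*.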